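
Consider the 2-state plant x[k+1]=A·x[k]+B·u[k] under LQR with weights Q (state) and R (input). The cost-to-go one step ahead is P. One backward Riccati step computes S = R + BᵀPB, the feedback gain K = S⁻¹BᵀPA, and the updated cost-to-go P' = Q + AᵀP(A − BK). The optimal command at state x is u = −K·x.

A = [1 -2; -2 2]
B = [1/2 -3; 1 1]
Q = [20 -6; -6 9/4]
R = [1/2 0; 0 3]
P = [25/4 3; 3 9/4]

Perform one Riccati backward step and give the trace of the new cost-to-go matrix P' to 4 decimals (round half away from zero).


25.3314

BᵀP = [6.1250 3.7500; -15.7500 -6.7500]
S = R + BᵀPB = [1/2 0; 0 3] + [6.8125 -14.6250; -14.6250 40.5000] = [7.3125 -14.6250; -14.6250 43.5000]
BᵀPA = [-1.3750 -4.7500; -2.2500 18.0000]
K = S⁻¹·BᵀPA = [-0.8898 0.5434; -0.3509 0.5965]
A−BK = [0.3923 -0.4822; -0.7593 0.8601]
AᵀP(A−BK) = [1.2371 -1.4107; -1.4107 1.8444]
P' = Q + AᵀP(A−BK) = [21.2371 -7.4107; -7.4107 4.0944]
tr(P') = 25.3314


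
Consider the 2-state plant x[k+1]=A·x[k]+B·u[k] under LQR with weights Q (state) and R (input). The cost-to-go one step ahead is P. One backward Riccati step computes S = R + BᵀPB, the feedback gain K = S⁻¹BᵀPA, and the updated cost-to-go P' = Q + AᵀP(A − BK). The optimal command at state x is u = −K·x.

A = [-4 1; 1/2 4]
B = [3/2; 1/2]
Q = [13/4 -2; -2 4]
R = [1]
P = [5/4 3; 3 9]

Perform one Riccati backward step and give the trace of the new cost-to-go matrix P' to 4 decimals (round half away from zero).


BᵀP = [3.3750 9.0000]
S = R + BᵀPB = [1] + [9.5625] = [10.5625]
BᵀPA = [-9.0000 39.3750]
K = S⁻¹·BᵀPA = [-0.8521 3.7278]
A−BK = [-2.7219 -4.5917; 0.9260 2.1361]
AᵀP(A−BK) = [2.5814 0.0503; 0.0503 22.4675]
P' = Q + AᵀP(A−BK) = [5.8314 -1.9497; -1.9497 26.4675]
tr(P') = 32.2988

32.2988


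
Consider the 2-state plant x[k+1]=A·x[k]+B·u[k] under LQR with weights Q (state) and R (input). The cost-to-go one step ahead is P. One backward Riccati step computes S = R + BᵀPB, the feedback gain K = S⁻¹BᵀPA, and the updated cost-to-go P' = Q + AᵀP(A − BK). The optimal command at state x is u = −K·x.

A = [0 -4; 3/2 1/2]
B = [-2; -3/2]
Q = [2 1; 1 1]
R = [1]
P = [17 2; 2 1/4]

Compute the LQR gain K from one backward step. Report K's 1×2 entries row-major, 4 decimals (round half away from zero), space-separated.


BᵀP = [-37.0000 -4.3750]
S = R + BᵀPB = [1] + [80.5625] = [81.5625]
BᵀPA = [-6.5625 145.8125]
K = S⁻¹·BᵀPA = [-0.0805 1.7877]
A−BK = [-0.1609 -0.4245; 1.3793 3.1816]
AᵀP(A−BK) = [0.0345 -0.0805; -0.0805 3.3877]
P' = Q + AᵀP(A−BK) = [2.0345 0.9195; 0.9195 4.3877]
tr(P') = 6.4222

-0.0805 1.7877


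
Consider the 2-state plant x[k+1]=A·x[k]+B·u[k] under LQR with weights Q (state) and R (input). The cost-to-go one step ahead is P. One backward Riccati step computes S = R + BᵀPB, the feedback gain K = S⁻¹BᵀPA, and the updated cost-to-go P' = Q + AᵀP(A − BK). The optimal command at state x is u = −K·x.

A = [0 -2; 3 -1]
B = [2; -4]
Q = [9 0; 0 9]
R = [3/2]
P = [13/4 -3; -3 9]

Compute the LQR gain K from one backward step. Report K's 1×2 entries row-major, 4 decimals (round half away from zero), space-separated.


-0.6102 0.0242

BᵀP = [18.5000 -42.0000]
S = R + BᵀPB = [3/2] + [205.0000] = [206.5000]
BᵀPA = [-126.0000 5.0000]
K = S⁻¹·BᵀPA = [-0.6102 0.0242]
A−BK = [1.2203 -2.0484; 0.5593 -0.9031]
AᵀP(A−BK) = [4.1186 -5.9492; -5.9492 9.8789]
P' = Q + AᵀP(A−BK) = [13.1186 -5.9492; -5.9492 18.8789]
tr(P') = 31.9976


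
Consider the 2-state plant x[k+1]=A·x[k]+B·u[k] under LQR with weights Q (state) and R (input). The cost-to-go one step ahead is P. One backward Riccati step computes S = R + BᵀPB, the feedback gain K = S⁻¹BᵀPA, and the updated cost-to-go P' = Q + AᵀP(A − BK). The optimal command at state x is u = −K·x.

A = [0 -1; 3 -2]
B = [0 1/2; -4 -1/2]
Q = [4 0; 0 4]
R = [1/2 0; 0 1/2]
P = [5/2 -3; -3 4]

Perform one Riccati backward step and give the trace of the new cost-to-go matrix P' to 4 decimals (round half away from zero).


8.5521

BᵀP = [12.0000 -16.0000; 2.7500 -3.5000]
S = R + BᵀPB = [1/2 0; 0 1/2] + [64.0000 14.0000; 14.0000 3.1250] = [64.5000 14.0000; 14.0000 3.6250]
BᵀPA = [-48.0000 20.0000; -10.5000 4.2500]
K = S⁻¹·BᵀPA = [-0.7140 0.3438; -0.1388 -0.1554]
A−BK = [0.0694 -0.9223; 0.0744 -0.7025]
AᵀP(A−BK) = [0.2678 -0.1289; -0.1289 0.2843]
P' = Q + AᵀP(A−BK) = [4.2678 -0.1289; -0.1289 4.2843]
tr(P') = 8.5521


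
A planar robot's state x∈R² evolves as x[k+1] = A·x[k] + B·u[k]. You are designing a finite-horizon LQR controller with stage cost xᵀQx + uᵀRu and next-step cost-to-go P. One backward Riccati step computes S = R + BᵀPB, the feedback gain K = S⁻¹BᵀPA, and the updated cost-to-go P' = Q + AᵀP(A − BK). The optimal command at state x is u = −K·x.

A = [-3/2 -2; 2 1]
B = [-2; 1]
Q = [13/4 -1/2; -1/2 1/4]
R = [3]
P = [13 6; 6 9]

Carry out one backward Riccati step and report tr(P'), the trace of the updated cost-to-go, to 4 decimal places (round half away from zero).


BᵀP = [-20.0000 -3.0000]
S = R + BᵀPB = [3] + [37.0000] = [40.0000]
BᵀPA = [24.0000 37.0000]
K = S⁻¹·BᵀPA = [0.6000 0.9250]
A−BK = [-0.3000 -0.1500; 1.4000 0.0750]
AᵀP(A−BK) = [14.8500 1.8000; 1.8000 2.7750]
P' = Q + AᵀP(A−BK) = [18.1000 1.3000; 1.3000 3.0250]
tr(P') = 21.1250

21.1250


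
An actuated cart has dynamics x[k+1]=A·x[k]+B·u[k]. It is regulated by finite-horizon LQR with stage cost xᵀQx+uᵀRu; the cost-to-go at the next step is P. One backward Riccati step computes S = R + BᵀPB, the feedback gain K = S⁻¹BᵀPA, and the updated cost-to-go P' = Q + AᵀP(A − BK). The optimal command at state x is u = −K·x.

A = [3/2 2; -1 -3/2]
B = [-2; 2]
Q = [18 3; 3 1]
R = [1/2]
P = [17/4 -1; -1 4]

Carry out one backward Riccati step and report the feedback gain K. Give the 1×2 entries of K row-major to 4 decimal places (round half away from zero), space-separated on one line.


-0.6205 -0.8675

BᵀP = [-10.5000 10.0000]
S = R + BᵀPB = [1/2] + [41.0000] = [41.5000]
BᵀPA = [-25.7500 -36.0000]
K = S⁻¹·BᵀPA = [-0.6205 -0.8675]
A−BK = [0.2590 0.2651; 0.2410 0.2349]
AᵀP(A−BK) = [0.5851 0.6627; 0.6627 0.7711]
P' = Q + AᵀP(A−BK) = [18.5851 3.6627; 3.6627 1.7711]
tr(P') = 20.3562


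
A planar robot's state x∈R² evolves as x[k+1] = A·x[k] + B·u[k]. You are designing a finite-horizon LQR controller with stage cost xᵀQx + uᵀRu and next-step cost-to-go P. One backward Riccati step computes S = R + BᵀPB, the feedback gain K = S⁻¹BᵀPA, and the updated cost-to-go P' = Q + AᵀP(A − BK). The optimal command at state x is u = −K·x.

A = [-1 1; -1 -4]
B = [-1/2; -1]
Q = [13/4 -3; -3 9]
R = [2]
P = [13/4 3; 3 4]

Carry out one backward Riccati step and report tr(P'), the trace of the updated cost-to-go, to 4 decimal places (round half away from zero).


BᵀP = [-4.6250 -5.5000]
S = R + BᵀPB = [2] + [7.8125] = [9.8125]
BᵀPA = [10.1250 17.3750]
K = S⁻¹·BᵀPA = [1.0318 1.7707]
A−BK = [-0.4841 1.8854; 0.0318 -2.2293]
AᵀP(A−BK) = [2.8025 3.8217; 3.8217 12.4841]
P' = Q + AᵀP(A−BK) = [6.0525 0.8217; 0.8217 21.4841]
tr(P') = 27.5366

27.5366


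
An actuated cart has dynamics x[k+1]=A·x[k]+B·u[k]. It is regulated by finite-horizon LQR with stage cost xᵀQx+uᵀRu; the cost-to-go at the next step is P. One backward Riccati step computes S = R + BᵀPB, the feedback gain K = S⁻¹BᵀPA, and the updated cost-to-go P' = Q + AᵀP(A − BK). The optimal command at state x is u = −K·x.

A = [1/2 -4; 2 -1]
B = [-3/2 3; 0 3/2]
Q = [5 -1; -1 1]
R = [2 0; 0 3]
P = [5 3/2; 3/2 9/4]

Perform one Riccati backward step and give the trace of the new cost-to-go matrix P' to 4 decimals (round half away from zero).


BᵀP = [-7.5000 -2.2500; 17.2500 7.8750]
S = R + BᵀPB = [2 0; 0 3] + [11.2500 -25.8750; -25.8750 63.5625] = [13.2500 -25.8750; -25.8750 66.5625]
BᵀPA = [-8.2500 32.2500; 24.3750 -76.8750]
K = S⁻¹·BᵀPA = [0.3839 0.7414; 0.5154 -0.8667]
A−BK = [-0.4704 -0.2877; 1.2268 0.3001]
AᵀP(A−BK) = [3.8535 -0.0071; -0.0071 3.7105]
P' = Q + AᵀP(A−BK) = [8.8535 -1.0071; -1.0071 4.7105]
tr(P') = 13.5640

13.5640


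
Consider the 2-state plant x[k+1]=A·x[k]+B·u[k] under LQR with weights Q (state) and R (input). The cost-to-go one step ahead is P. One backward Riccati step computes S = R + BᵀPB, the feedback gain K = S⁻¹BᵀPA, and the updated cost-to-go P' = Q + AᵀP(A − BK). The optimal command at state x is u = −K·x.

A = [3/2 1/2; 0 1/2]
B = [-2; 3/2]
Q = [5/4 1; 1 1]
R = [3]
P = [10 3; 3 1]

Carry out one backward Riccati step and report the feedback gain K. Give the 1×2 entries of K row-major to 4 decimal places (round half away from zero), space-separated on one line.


BᵀP = [-15.5000 -4.5000]
S = R + BᵀPB = [3] + [24.2500] = [27.2500]
BᵀPA = [-23.2500 -10.0000]
K = S⁻¹·BᵀPA = [-0.8532 -0.3670]
A−BK = [-0.2064 -0.2339; 1.2798 1.0505]
AᵀP(A−BK) = [2.6628 1.2179; 1.2179 0.5803]
P' = Q + AᵀP(A−BK) = [3.9128 2.2179; 2.2179 1.5803]
tr(P') = 5.4931

-0.8532 -0.3670


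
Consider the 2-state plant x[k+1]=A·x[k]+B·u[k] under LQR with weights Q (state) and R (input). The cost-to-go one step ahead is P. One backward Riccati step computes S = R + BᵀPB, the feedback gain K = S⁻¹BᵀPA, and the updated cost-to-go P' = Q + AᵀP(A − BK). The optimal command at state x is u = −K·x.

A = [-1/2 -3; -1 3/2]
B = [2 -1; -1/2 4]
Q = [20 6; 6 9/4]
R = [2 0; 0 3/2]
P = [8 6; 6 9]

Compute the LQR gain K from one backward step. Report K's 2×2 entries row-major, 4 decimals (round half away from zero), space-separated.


-0.3662 -1.2676 -0.3012 0.1758

BᵀP = [13.0000 7.5000; 16.0000 30.0000]
S = R + BᵀPB = [2 0; 0 3/2] + [22.2500 17.0000; 17.0000 104.0000] = [24.2500 17.0000; 17.0000 105.5000]
BᵀPA = [-14.0000 -27.7500; -38.0000 -3.0000]
K = S⁻¹·BᵀPA = [-0.3662 -1.2676; -0.3012 0.1758]
A−BK = [-0.0688 -0.2890; 0.0216 0.1629]
AᵀP(A−BK) = [0.4285 0.9349; 0.9349 3.6020]
P' = Q + AᵀP(A−BK) = [20.4285 6.9349; 6.9349 5.8520]
tr(P') = 26.2805


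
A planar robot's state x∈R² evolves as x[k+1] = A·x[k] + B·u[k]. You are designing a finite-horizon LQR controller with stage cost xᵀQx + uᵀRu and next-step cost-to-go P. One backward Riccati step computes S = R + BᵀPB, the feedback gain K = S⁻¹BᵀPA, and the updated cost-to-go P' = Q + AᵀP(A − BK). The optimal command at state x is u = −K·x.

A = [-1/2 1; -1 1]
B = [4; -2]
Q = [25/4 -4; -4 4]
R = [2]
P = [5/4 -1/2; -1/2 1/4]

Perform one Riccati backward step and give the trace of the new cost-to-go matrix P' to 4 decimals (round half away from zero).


10.4093

BᵀP = [6.0000 -2.5000]
S = R + BᵀPB = [2] + [29.0000] = [31.0000]
BᵀPA = [-0.5000 3.5000]
K = S⁻¹·BᵀPA = [-0.0161 0.1129]
A−BK = [-0.4355 0.5484; -1.0323 1.2258]
AᵀP(A−BK) = [0.0544 -0.0685; -0.0685 0.1048]
P' = Q + AᵀP(A−BK) = [6.3044 -4.0685; -4.0685 4.1048]
tr(P') = 10.4093


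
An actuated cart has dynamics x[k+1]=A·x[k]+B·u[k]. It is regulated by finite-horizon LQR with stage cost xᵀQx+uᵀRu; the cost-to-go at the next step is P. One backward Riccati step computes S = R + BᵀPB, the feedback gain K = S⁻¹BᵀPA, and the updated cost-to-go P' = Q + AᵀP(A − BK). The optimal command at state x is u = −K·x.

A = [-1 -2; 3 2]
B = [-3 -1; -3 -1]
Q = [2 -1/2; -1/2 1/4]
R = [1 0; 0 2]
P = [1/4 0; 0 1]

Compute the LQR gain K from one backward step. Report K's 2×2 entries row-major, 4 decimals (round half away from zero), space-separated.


BᵀP = [-0.7500 -3.0000; -0.2500 -1.0000]
S = R + BᵀPB = [1 0; 0 2] + [11.2500 3.7500; 3.7500 1.2500] = [12.2500 3.7500; 3.7500 3.2500]
BᵀPA = [-8.2500 -4.5000; -2.7500 -1.5000]
K = S⁻¹·BᵀPA = [-0.6408 -0.3495; -0.1068 -0.0583]
A−BK = [-3.0291 -3.1068; 0.9709 0.8932]
AᵀP(A−BK) = [3.6699 3.4563; 3.4563 3.3398]
P' = Q + AᵀP(A−BK) = [5.6699 2.9563; 2.9563 3.5898]
tr(P') = 9.2597

-0.6408 -0.3495 -0.1068 -0.0583


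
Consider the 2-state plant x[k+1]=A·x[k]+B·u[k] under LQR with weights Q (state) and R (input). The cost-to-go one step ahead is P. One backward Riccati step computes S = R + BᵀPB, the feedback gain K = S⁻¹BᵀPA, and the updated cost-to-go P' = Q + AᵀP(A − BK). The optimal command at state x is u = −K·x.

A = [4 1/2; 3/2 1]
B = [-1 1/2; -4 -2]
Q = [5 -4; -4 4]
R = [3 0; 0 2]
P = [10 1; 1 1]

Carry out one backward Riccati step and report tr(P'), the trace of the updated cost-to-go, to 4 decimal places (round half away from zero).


BᵀP = [-14.0000 -5.0000; 3.0000 -1.5000]
S = R + BᵀPB = [3 0; 0 2] + [34.0000 3.0000; 3.0000 4.5000] = [37.0000 3.0000; 3.0000 6.5000]
BᵀPA = [-63.5000 -12.0000; 9.7500 0.0000]
K = S⁻¹·BᵀPA = [-1.9093 -0.3369; 2.3812 0.1555]
A−BK = [0.9001 0.0853; -1.3747 -0.0367]
AᵀP(A−BK) = [29.7935 3.3386; 3.3386 0.4568]
P' = Q + AᵀP(A−BK) = [34.7935 -0.6614; -0.6614 4.4568]
tr(P') = 39.2503

39.2503


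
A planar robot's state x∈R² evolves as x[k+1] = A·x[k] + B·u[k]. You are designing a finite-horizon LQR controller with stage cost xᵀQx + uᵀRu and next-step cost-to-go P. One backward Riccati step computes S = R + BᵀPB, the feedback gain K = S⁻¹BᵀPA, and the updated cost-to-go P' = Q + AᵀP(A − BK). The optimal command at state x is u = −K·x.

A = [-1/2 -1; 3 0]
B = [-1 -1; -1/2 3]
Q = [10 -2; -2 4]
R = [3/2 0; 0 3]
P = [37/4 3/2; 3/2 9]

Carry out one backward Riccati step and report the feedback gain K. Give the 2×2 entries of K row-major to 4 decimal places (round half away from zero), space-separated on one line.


-0.4010 0.7606 0.8981 0.1286

BᵀP = [-10.0000 -6.0000; -4.7500 25.5000]
S = R + BᵀPB = [3/2 0; 0 3] + [13.0000 -8.0000; -8.0000 81.2500] = [14.5000 -8.0000; -8.0000 84.2500]
BᵀPA = [-13.0000 10.0000; 78.8750 4.7500]
K = S⁻¹·BᵀPA = [-0.4010 0.7606; 0.8981 0.1286]
A−BK = [-0.0029 -0.1108; 0.1051 -0.0055]
AᵀP(A−BK) = [2.7597 -0.1307; -0.1307 1.0330]
P' = Q + AᵀP(A−BK) = [12.7597 -2.1307; -2.1307 5.0330]
tr(P') = 17.7928


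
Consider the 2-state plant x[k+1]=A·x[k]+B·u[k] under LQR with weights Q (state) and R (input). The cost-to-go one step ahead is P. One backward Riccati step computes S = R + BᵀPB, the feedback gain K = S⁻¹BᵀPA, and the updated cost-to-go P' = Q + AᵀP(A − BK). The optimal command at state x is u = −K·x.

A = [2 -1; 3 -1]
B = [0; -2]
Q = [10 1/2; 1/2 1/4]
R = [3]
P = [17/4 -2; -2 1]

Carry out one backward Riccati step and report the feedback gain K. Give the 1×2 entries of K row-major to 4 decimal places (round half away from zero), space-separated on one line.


0.2857 -0.2857

BᵀP = [4.0000 -2.0000]
S = R + BᵀPB = [3] + [4.0000] = [7.0000]
BᵀPA = [2.0000 -2.0000]
K = S⁻¹·BᵀPA = [0.2857 -0.2857]
A−BK = [2.0000 -1.0000; 3.5714 -1.5714]
AᵀP(A−BK) = [1.4286 -0.9286; -0.9286 0.6786]
P' = Q + AᵀP(A−BK) = [11.4286 -0.4286; -0.4286 0.9286]
tr(P') = 12.3571


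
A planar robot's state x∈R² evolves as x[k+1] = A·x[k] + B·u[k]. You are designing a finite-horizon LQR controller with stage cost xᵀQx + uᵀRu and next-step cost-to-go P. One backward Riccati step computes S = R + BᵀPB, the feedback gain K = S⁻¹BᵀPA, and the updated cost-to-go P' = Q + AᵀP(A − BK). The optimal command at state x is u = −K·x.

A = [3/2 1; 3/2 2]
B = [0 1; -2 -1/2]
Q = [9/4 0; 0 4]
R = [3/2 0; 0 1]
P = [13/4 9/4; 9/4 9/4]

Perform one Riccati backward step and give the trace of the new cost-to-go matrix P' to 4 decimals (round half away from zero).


12.3412

BᵀP = [-4.5000 -4.5000; 2.1250 1.1250]
S = R + BᵀPB = [3/2 0; 0 1] + [9.0000 -2.2500; -2.2500 1.5625] = [10.5000 -2.2500; -2.2500 2.5625]
BᵀPA = [-13.5000 -13.5000; 4.8750 4.3750]
K = S⁻¹·BᵀPA = [-1.0815 -1.1330; 0.9528 0.7124]
A−BK = [0.5472 0.2876; -0.1867 0.0901]
AᵀP(A−BK) = [3.2543 2.9807; 2.9807 2.8369]
P' = Q + AᵀP(A−BK) = [5.5043 2.9807; 2.9807 6.8369]
tr(P') = 12.3412


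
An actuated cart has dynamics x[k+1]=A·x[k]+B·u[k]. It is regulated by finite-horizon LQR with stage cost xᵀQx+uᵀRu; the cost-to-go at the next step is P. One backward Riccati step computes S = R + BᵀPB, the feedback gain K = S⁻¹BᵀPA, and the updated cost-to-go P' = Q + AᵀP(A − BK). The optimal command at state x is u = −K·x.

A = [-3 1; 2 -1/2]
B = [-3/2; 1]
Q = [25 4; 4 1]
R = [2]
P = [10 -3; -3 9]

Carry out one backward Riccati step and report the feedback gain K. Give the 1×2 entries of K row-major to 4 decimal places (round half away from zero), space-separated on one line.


BᵀP = [-18.0000 13.5000]
S = R + BᵀPB = [2] + [40.5000] = [42.5000]
BᵀPA = [81.0000 -24.7500]
K = S⁻¹·BᵀPA = [1.9059 -0.5824]
A−BK = [-0.1412 0.1265; 0.0941 0.0824]
AᵀP(A−BK) = [7.6235 -2.3294; -2.3294 0.8368]
P' = Q + AᵀP(A−BK) = [32.6235 1.6706; 1.6706 1.8368]
tr(P') = 34.4603

1.9059 -0.5824


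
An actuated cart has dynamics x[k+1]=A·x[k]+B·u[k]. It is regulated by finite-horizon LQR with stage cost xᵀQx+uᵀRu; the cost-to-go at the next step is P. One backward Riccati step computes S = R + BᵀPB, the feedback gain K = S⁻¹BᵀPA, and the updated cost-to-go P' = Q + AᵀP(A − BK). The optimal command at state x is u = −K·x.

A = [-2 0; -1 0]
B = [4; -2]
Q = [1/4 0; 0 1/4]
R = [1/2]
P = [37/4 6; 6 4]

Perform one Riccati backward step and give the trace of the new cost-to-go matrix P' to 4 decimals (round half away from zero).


1.9088

BᵀP = [25.0000 16.0000]
S = R + BᵀPB = [1/2] + [68.0000] = [68.5000]
BᵀPA = [-66.0000 0.0000]
K = S⁻¹·BᵀPA = [-0.9635 0.0000]
A−BK = [1.8540 0.0000; -2.9270 0.0000]
AᵀP(A−BK) = [1.4088 0.0000; 0.0000 0.0000]
P' = Q + AᵀP(A−BK) = [1.6588 0.0000; 0.0000 0.2500]
tr(P') = 1.9088


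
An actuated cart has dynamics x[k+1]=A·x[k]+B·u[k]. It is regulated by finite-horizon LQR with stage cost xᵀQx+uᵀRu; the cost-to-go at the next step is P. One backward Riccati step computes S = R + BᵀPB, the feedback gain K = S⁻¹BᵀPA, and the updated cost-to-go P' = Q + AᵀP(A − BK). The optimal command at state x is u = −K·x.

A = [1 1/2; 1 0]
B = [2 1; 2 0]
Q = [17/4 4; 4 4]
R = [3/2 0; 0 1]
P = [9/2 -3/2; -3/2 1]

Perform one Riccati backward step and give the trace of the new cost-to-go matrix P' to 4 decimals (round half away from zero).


BᵀP = [6.0000 -1.0000; 4.5000 -1.5000]
S = R + BᵀPB = [3/2 0; 0 1] + [10.0000 6.0000; 6.0000 4.5000] = [11.5000 6.0000; 6.0000 5.5000]
BᵀPA = [5.0000 3.0000; 3.0000 2.2500]
K = S⁻¹·BᵀPA = [0.3486 0.1101; 0.1651 0.2890]
A−BK = [0.1376 -0.0092; 0.3028 -0.2202]
AᵀP(A−BK) = [0.2615 0.0826; 0.0826 0.1445]
P' = Q + AᵀP(A−BK) = [4.5115 4.0826; 4.0826 4.1445]
tr(P') = 8.6560

8.6560


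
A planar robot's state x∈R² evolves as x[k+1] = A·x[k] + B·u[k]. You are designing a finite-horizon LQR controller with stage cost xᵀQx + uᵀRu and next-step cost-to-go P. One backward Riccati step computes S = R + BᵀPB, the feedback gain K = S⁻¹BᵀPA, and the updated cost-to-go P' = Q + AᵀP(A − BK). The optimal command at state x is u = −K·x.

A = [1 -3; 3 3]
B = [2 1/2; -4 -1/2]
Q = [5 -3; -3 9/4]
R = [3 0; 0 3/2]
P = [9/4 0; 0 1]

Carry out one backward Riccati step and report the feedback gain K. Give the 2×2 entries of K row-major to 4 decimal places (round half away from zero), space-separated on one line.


BᵀP = [4.5000 -4.0000; 1.1250 -0.5000]
S = R + BᵀPB = [3 0; 0 3/2] + [25.0000 4.2500; 4.2500 0.8125] = [28.0000 4.2500; 4.2500 2.3125]
BᵀPA = [-7.5000 -25.5000; -0.3750 -4.8750]
K = S⁻¹·BᵀPA = [-0.3373 -0.8193; 0.4578 -0.6024]
A−BK = [1.4458 -1.0602; 1.8795 -0.5783]
AᵀP(A−BK) = [8.8916 -4.1205; -4.1205 5.4217]
P' = Q + AᵀP(A−BK) = [13.8916 -7.1205; -7.1205 7.6717]
tr(P') = 21.5633

-0.3373 -0.8193 0.4578 -0.6024


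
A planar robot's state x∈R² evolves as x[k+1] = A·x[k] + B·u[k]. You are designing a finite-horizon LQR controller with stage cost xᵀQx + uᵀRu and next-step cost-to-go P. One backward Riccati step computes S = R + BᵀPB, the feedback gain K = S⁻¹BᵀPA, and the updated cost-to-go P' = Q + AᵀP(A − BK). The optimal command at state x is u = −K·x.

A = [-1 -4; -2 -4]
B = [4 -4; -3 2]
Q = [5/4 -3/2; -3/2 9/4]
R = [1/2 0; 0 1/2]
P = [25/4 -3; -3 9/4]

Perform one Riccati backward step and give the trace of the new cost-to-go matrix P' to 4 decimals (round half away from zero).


19.1823

BᵀP = [34.0000 -18.7500; -31.0000 16.5000]
S = R + BᵀPB = [1/2 0; 0 1/2] + [192.2500 -173.5000; -173.5000 157.0000] = [192.7500 -173.5000; -173.5000 157.5000]
BᵀPA = [3.5000 -61.0000; -2.0000 58.0000]
K = S⁻¹·BᵀPA = [0.7982 1.7802; 0.8666 2.3293]
A−BK = [-0.7264 -1.8036; -1.3385 -3.3180]
AᵀP(A−BK) = [2.1894 5.4279; 5.4279 13.4929]
P' = Q + AᵀP(A−BK) = [3.4394 3.9279; 3.9279 15.7429]
tr(P') = 19.1823


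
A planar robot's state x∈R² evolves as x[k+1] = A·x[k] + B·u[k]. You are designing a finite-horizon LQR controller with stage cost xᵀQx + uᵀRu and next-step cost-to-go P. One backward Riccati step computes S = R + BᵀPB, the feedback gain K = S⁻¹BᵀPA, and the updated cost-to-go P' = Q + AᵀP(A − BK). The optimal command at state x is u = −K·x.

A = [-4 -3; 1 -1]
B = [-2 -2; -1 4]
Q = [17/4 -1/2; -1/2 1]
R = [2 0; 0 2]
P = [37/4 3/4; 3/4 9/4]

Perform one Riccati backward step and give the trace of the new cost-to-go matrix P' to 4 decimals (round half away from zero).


13.4412

BᵀP = [-19.2500 -3.7500; -15.5000 7.5000]
S = R + BᵀPB = [2 0; 0 2] + [42.2500 23.5000; 23.5000 61.0000] = [44.2500 23.5000; 23.5000 63.0000]
BᵀPA = [73.2500 61.5000; 69.5000 39.0000]
K = S⁻¹·BᵀPA = [1.3337 1.3232; 0.6057 0.1255]
A−BK = [-0.1212 -0.1027; -0.0890 -0.1787]
AᵀP(A−BK) = [4.4612 3.8555; 3.8555 3.7300]
P' = Q + AᵀP(A−BK) = [8.7112 3.3555; 3.3555 4.7300]
tr(P') = 13.4412


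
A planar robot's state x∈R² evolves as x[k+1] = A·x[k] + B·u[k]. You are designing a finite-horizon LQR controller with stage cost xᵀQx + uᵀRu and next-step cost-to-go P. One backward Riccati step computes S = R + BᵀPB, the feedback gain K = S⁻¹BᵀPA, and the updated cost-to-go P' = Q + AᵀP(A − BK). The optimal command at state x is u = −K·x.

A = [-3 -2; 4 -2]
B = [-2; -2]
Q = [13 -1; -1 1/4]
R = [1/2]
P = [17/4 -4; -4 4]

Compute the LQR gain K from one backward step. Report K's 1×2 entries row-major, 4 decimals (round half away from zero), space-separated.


BᵀP = [-0.5000 0.0000]
S = R + BᵀPB = [1/2] + [1.0000] = [1.5000]
BᵀPA = [1.5000 1.0000]
K = S⁻¹·BᵀPA = [1.0000 0.6667]
A−BK = [-1.0000 -0.6667; 6.0000 -0.6667]
AᵀP(A−BK) = [196.7500 0.5000; 0.5000 0.3333]
P' = Q + AᵀP(A−BK) = [209.7500 -0.5000; -0.5000 0.5833]
tr(P') = 210.3333

1.0000 0.6667


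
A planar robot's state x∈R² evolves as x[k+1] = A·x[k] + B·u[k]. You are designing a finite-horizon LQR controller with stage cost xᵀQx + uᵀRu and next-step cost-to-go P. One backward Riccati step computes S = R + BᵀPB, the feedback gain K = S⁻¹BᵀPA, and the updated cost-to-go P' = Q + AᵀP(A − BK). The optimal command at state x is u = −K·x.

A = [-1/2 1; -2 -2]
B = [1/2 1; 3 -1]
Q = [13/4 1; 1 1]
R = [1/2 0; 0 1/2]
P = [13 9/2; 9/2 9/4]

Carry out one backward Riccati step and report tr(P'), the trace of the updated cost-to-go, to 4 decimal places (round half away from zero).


5.0982

BᵀP = [20.0000 9.0000; 8.5000 2.2500]
S = R + BᵀPB = [1/2 0; 0 1/2] + [37.0000 11.0000; 11.0000 6.2500] = [37.5000 11.0000; 11.0000 6.7500]
BᵀPA = [-28.0000 2.0000; -8.7500 4.0000]
K = S⁻¹·BᵀPA = [-0.7020 -0.2308; -0.1523 0.9688]
A−BK = [0.0033 0.1466; -0.0464 -0.3387]
AᵀP(A−BK) = [0.2616 0.0132; 0.0132 0.5866]
P' = Q + AᵀP(A−BK) = [3.5116 1.0132; 1.0132 1.5866]
tr(P') = 5.0982


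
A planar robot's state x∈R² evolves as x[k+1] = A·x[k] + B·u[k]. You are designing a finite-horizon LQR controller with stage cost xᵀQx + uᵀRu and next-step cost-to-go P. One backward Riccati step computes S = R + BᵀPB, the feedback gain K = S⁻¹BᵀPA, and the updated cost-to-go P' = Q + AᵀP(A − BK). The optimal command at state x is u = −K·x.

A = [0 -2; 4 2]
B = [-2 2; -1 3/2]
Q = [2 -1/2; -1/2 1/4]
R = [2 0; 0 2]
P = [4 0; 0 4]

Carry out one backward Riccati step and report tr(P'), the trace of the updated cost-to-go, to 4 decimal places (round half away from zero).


BᵀP = [-8.0000 -4.0000; 8.0000 6.0000]
S = R + BᵀPB = [2 0; 0 2] + [20.0000 -22.0000; -22.0000 25.0000] = [22.0000 -22.0000; -22.0000 27.0000]
BᵀPA = [-16.0000 8.0000; 24.0000 -4.0000]
K = S⁻¹·BᵀPA = [0.8727 1.1636; 1.6000 0.8000]
A−BK = [-1.4545 -1.2727; 2.4727 1.9636]
AᵀP(A−BK) = [39.5636 31.4182; 31.4182 25.8909]
P' = Q + AᵀP(A−BK) = [41.5636 30.9182; 30.9182 26.1409]
tr(P') = 67.7045

67.7045


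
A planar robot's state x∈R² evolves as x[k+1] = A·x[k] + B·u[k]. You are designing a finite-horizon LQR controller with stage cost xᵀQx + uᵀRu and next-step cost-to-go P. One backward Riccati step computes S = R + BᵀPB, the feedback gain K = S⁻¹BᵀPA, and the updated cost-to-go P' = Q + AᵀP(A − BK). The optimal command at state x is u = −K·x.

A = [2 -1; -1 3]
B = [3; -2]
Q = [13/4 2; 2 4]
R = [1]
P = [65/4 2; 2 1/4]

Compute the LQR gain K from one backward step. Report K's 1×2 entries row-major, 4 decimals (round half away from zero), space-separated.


BᵀP = [44.7500 5.5000]
S = R + BᵀPB = [1] + [123.2500] = [124.2500]
BᵀPA = [84.0000 -28.2500]
K = S⁻¹·BᵀPA = [0.6761 -0.2274]
A−BK = [-0.0282 -0.3179; 0.3521 2.5453]
AᵀP(A−BK) = [0.4613 -0.1514; -0.1514 0.0770]
P' = Q + AᵀP(A−BK) = [3.7113 1.8486; 1.8486 4.0770]
tr(P') = 7.7882

0.6761 -0.2274


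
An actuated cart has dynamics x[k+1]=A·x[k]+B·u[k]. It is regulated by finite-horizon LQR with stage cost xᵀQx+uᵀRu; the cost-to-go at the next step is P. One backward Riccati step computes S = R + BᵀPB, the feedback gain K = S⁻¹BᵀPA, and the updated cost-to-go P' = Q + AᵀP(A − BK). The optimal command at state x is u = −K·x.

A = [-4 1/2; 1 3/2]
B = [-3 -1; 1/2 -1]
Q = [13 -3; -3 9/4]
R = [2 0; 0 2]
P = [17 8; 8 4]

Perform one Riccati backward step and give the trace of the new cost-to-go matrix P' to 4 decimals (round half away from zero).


BᵀP = [-47.0000 -22.0000; -25.0000 -12.0000]
S = R + BᵀPB = [2 0; 0 2] + [130.0000 69.0000; 69.0000 37.0000] = [132.0000 69.0000; 69.0000 39.0000]
BᵀPA = [166.0000 -56.5000; 88.0000 -30.5000]
K = S⁻¹·BᵀPA = [1.0388 -0.2558; 0.4186 -0.3295]
A−BK = [-0.4651 -0.5969; 0.8992 1.2984]
AᵀP(A−BK) = [2.7287 -0.5426; -0.5426 0.7481]
P' = Q + AᵀP(A−BK) = [15.7287 -3.5426; -3.5426 2.9981]
tr(P') = 18.7267

18.7267


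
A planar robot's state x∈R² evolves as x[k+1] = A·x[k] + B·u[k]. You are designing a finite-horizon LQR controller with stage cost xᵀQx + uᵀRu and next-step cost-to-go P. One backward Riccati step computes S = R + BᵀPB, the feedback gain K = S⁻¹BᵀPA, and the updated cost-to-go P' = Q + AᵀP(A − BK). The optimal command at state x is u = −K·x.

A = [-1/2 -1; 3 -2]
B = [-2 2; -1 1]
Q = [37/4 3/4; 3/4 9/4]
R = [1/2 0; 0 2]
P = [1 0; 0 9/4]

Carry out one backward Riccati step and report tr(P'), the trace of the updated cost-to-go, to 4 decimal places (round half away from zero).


30.6748

BᵀP = [-2.0000 -2.2500; 2.0000 2.2500]
S = R + BᵀPB = [1/2 0; 0 2] + [6.2500 -6.2500; -6.2500 6.2500] = [6.7500 -6.2500; -6.2500 8.2500]
BᵀPA = [-5.7500 6.5000; 5.7500 -6.5000]
K = S⁻¹·BᵀPA = [-0.6917 0.7820; 0.1729 -0.1955]
A−BK = [-2.2293 0.9549; 2.1353 -1.0226]
AᵀP(A−BK) = [15.5282 -7.3797; -7.3797 3.6466]
P' = Q + AᵀP(A−BK) = [24.7782 -6.6297; -6.6297 5.8966]
tr(P') = 30.6748


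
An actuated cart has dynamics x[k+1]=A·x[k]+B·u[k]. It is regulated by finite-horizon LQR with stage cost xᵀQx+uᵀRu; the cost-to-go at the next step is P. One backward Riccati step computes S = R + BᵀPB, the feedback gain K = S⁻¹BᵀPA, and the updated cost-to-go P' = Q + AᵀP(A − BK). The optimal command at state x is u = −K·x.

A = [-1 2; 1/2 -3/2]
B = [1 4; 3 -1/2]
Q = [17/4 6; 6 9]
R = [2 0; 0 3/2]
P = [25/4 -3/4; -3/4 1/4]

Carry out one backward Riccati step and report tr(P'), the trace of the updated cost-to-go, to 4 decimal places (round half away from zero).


13.9733

BᵀP = [4.0000 0.0000; 25.3750 -3.1250]
S = R + BᵀPB = [2 0; 0 3/2] + [4.0000 16.0000; 16.0000 103.0625] = [6.0000 16.0000; 16.0000 104.5625]
BᵀPA = [-4.0000 8.0000; -26.9375 55.4375]
K = S⁻¹·BᵀPA = [0.0343 -0.1360; -0.2629 0.5510]
A−BK = [0.0172 -0.0680; 0.2656 -0.8166]
AᵀP(A−BK) = [0.1186 -0.2641; -0.2641 0.6047]
P' = Q + AᵀP(A−BK) = [4.3686 5.7359; 5.7359 9.6047]
tr(P') = 13.9733


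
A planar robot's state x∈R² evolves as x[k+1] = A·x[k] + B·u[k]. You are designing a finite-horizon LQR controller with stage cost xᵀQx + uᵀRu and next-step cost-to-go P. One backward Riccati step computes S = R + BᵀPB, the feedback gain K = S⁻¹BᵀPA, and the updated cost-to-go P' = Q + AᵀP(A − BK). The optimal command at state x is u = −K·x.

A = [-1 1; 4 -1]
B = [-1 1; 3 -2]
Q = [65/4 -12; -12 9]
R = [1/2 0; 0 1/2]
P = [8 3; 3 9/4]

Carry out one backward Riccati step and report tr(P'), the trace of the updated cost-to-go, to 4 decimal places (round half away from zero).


28.2759

BᵀP = [1.0000 3.7500; 2.0000 -1.5000]
S = R + BᵀPB = [1/2 0; 0 1/2] + [10.2500 -6.5000; -6.5000 5.0000] = [10.7500 -6.5000; -6.5000 5.5000]
BᵀPA = [14.0000 -2.7500; -8.0000 3.5000]
K = S⁻¹·BᵀPA = [1.4815 0.4519; 0.2963 1.1704]
A−BK = [0.1852 0.2815; 0.1481 -0.0148]
AᵀP(A−BK) = [1.6296 1.0370; 1.0370 1.3963]
P' = Q + AᵀP(A−BK) = [17.8796 -10.9630; -10.9630 10.3963]
tr(P') = 28.2759


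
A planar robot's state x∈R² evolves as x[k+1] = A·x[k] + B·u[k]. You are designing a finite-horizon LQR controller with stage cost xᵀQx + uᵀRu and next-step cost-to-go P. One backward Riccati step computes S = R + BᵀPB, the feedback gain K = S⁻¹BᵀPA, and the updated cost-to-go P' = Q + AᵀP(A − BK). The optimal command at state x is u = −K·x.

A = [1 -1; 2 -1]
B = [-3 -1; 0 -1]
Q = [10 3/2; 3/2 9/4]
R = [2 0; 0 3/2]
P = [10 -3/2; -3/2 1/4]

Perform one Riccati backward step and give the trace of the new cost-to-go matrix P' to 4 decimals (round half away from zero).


12.5998

BᵀP = [-30.0000 4.5000; -8.5000 1.2500]
S = R + BᵀPB = [2 0; 0 3/2] + [90.0000 25.5000; 25.5000 7.2500] = [92.0000 25.5000; 25.5000 8.7500]
BᵀPA = [-21.0000 25.5000; -6.0000 7.2500]
K = S⁻¹·BᵀPA = [-0.1987 0.2472; -0.1066 0.1082]
A−BK = [0.2973 -0.1502; 1.8934 -0.8918]
AᵀP(A−BK) = [0.1874 -0.1599; -0.1599 0.1624]
P' = Q + AᵀP(A−BK) = [10.1874 1.3401; 1.3401 2.4124]
tr(P') = 12.5998


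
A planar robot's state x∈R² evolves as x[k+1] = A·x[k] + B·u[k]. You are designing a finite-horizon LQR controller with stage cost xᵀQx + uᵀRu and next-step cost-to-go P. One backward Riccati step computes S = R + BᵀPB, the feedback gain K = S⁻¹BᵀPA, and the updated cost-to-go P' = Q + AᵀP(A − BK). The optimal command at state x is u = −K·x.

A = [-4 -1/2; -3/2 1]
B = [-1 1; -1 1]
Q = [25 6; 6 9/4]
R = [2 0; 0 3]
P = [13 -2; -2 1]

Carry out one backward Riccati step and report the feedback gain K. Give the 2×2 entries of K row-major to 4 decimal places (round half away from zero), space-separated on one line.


2.2768 0.3482 -1.5179 -0.2321

BᵀP = [-11.0000 1.0000; 11.0000 -1.0000]
S = R + BᵀPB = [2 0; 0 3] + [10.0000 -10.0000; -10.0000 10.0000] = [12.0000 -10.0000; -10.0000 13.0000]
BᵀPA = [42.5000 6.5000; -42.5000 -6.5000]
K = S⁻¹·BᵀPA = [2.2768 0.3482; -1.5179 -0.2321]
A−BK = [-0.2054 0.0804; 2.2946 1.5804]
AᵀP(A−BK) = [24.9777 6.3348; 6.3348 2.4777]
P' = Q + AᵀP(A−BK) = [49.9777 12.3348; 12.3348 4.7277]
tr(P') = 54.7054


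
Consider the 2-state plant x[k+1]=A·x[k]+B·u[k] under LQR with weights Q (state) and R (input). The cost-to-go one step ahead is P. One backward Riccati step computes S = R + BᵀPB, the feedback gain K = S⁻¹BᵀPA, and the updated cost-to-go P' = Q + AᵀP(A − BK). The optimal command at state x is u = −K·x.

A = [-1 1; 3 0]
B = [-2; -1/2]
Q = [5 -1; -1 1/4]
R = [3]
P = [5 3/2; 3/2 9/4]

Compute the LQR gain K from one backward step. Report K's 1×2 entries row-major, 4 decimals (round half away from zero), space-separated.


BᵀP = [-10.7500 -4.1250]
S = R + BᵀPB = [3] + [23.5625] = [26.5625]
BᵀPA = [-1.6250 -10.7500]
K = S⁻¹·BᵀPA = [-0.0612 -0.4047]
A−BK = [-1.1224 0.1906; 2.9694 -0.2024]
AᵀP(A−BK) = [16.1506 -1.1576; -1.1576 0.6494]
P' = Q + AᵀP(A−BK) = [21.1506 -2.1576; -2.1576 0.8994]
tr(P') = 22.0500

-0.0612 -0.4047


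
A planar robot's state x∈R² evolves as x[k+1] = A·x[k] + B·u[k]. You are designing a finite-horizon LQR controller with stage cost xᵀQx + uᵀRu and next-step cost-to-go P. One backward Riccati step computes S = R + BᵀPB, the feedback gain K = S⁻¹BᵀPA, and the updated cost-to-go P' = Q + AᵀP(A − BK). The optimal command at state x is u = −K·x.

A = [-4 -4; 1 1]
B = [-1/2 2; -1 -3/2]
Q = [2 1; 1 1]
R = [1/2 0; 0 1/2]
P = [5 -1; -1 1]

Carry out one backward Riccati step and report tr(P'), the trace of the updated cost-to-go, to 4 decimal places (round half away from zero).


7.1878

BᵀP = [-1.5000 -0.5000; 11.5000 -3.5000]
S = R + BᵀPB = [1/2 0; 0 1/2] + [1.2500 -2.2500; -2.2500 28.2500] = [1.7500 -2.2500; -2.2500 28.7500]
BᵀPA = [5.5000 5.5000; -49.5000 -49.5000]
K = S⁻¹·BᵀPA = [1.0331 1.0331; -1.6409 -1.6409]
A−BK = [-0.2017 -0.2017; -0.4282 -0.4282]
AᵀP(A−BK) = [2.0939 2.0939; 2.0939 2.0939]
P' = Q + AᵀP(A−BK) = [4.0939 3.0939; 3.0939 3.0939]
tr(P') = 7.1878


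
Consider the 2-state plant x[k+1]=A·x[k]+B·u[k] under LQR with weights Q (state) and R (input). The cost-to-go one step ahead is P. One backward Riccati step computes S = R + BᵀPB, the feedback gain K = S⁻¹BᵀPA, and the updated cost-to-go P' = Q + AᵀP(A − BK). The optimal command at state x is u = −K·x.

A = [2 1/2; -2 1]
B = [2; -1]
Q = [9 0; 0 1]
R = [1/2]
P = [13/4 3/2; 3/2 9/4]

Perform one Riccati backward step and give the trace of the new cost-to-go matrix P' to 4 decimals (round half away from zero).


16.0689

BᵀP = [5.0000 0.7500]
S = R + BᵀPB = [1/2] + [9.2500] = [9.7500]
BᵀPA = [8.5000 3.2500]
K = S⁻¹·BᵀPA = [0.8718 0.3333]
A−BK = [0.2564 -0.1667; -1.1282 1.3333]
AᵀP(A−BK) = [2.5897 -2.5833; -2.5833 3.4792]
P' = Q + AᵀP(A−BK) = [11.5897 -2.5833; -2.5833 4.4792]
tr(P') = 16.0689


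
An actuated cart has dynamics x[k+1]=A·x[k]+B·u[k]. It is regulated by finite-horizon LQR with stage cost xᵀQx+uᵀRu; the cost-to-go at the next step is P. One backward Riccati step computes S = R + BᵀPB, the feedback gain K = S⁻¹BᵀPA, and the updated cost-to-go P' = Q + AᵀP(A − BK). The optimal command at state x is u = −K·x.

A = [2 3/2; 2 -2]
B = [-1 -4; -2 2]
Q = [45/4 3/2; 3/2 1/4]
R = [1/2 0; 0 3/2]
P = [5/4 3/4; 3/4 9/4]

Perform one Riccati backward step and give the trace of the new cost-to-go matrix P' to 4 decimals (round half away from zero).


12.7139

BᵀP = [-2.7500 -5.2500; -3.5000 1.5000]
S = R + BᵀPB = [1/2 0; 0 3/2] + [13.2500 0.5000; 0.5000 17.0000] = [13.7500 0.5000; 0.5000 18.5000]
BᵀPA = [-16.0000 6.3750; -4.0000 -8.2500]
K = S⁻¹·BᵀPA = [-1.1569 0.4803; -0.1849 -0.4589]
A−BK = [0.1033 0.1446; 0.0561 -0.1215]
AᵀP(A−BK) = [0.7496 -0.1505; -0.1505 0.4643]
P' = Q + AᵀP(A−BK) = [11.9996 1.3495; 1.3495 0.7143]
tr(P') = 12.7139


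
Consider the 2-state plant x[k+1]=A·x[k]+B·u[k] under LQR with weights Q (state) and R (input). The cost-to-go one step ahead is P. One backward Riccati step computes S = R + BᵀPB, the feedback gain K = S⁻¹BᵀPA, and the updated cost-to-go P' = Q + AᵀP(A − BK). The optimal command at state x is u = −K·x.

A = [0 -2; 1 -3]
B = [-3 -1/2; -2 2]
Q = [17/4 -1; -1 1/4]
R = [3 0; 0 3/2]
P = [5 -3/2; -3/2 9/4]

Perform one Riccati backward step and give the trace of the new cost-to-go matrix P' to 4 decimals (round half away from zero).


BᵀP = [-12.0000 0.0000; -5.5000 5.2500]
S = R + BᵀPB = [3 0; 0 3/2] + [36.0000 6.0000; 6.0000 13.2500] = [39.0000 6.0000; 6.0000 14.7500]
BᵀPA = [0.0000 24.0000; 5.2500 -4.7500]
K = S⁻¹·BᵀPA = [-0.0584 0.7093; 0.3797 -0.6106]
A−BK = [0.0146 -0.1773; 0.1238 -0.3602]
AᵀP(A−BK) = [0.2566 -0.5445; -0.5445 2.3261]
P' = Q + AᵀP(A−BK) = [4.5066 -1.5445; -1.5445 2.5761]
tr(P') = 7.0828

7.0828


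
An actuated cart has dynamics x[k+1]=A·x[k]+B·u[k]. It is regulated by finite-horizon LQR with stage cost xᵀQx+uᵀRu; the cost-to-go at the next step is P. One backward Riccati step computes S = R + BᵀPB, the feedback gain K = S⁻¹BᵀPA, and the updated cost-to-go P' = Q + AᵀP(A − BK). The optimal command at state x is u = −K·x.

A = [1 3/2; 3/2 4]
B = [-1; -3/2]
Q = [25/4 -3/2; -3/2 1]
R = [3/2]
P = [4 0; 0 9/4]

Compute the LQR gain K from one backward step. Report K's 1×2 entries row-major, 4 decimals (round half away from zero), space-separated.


-0.8580 -1.8462

BᵀP = [-4.0000 -3.3750]
S = R + BᵀPB = [3/2] + [9.0625] = [10.5625]
BᵀPA = [-9.0625 -19.5000]
K = S⁻¹·BᵀPA = [-0.8580 -1.8462]
A−BK = [0.1420 -0.3462; 0.2130 1.2308]
AᵀP(A−BK) = [1.2870 2.7692; 2.7692 9.0000]
P' = Q + AᵀP(A−BK) = [7.5370 1.2692; 1.2692 10.0000]
tr(P') = 17.5370


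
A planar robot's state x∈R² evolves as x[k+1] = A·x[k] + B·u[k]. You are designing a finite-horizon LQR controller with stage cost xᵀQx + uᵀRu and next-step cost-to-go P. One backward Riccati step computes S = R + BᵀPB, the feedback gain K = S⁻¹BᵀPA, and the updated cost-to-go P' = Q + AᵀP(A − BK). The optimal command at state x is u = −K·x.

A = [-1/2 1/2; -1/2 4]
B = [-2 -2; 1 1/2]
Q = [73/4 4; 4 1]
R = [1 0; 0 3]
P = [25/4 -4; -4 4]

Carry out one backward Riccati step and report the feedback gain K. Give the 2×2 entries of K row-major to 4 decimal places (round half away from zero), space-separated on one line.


BᵀP = [-16.5000 12.0000; -14.5000 10.0000]
S = R + BᵀPB = [1 0; 0 3] + [45.0000 39.0000; 39.0000 34.0000] = [46.0000 39.0000; 39.0000 37.0000]
BᵀPA = [2.2500 39.7500; 2.2500 32.7500]
K = S⁻¹·BᵀPA = [-0.0249 1.0691; 0.0870 -0.2417]
A−BK = [-0.3757 2.1547; -0.5186 3.0518]
AᵀP(A−BK) = [0.4227 -2.4240; -2.4240 14.9834]
P' = Q + AᵀP(A−BK) = [18.6727 1.5760; 1.5760 15.9834]
tr(P') = 34.6561

-0.0249 1.0691 0.0870 -0.2417


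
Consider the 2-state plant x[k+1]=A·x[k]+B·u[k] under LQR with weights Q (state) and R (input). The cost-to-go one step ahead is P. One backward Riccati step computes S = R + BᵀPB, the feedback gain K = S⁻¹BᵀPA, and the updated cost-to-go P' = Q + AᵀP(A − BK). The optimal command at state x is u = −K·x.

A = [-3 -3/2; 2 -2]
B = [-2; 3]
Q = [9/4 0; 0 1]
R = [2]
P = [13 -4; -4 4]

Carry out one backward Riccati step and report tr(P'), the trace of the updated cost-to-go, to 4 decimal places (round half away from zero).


31.5507

BᵀP = [-38.0000 20.0000]
S = R + BᵀPB = [2] + [136.0000] = [138.0000]
BᵀPA = [154.0000 17.0000]
K = S⁻¹·BᵀPA = [1.1159 0.1232]
A−BK = [-0.7681 -1.2536; -1.3478 -2.3696]
AᵀP(A−BK) = [9.1449 11.5290; 11.5290 19.1558]
P' = Q + AᵀP(A−BK) = [11.3949 11.5290; 11.5290 20.1558]
tr(P') = 31.5507


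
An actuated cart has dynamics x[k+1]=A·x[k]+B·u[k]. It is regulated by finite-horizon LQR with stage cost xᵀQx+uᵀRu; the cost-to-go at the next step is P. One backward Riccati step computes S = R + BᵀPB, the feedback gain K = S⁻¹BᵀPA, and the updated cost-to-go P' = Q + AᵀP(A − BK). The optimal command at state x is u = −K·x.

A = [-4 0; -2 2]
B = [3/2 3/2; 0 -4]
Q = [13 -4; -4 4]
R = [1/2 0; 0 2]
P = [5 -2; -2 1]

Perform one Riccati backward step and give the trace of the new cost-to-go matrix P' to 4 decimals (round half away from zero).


20.2540

BᵀP = [7.5000 -3.0000; 15.5000 -7.0000]
S = R + BᵀPB = [1/2 0; 0 2] + [11.2500 23.2500; 23.2500 51.2500] = [11.7500 23.2500; 23.2500 53.2500]
BᵀPA = [-24.0000 -6.0000; -48.0000 -14.0000]
K = S⁻¹·BᵀPA = [-1.9031 0.0705; -0.0705 -0.2937]
A−BK = [-1.0396 0.3348; -2.2819 0.8253]
AᵀP(A−BK) = [2.9427 -0.4053; -0.4053 0.3113]
P' = Q + AᵀP(A−BK) = [15.9427 -4.4053; -4.4053 4.3113]
tr(P') = 20.2540
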